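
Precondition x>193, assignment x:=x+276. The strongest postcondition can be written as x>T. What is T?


Formula: sp(P, x:=E) = exists old_x. (x = E[old_x/x]) AND P[old_x/x] (old_x is the value of x before the assignment; eliminate old_x by solving x = E[old_x/x] for old_x)
Step 1: Precondition P: x>193, i.e. old_x > 193
Step 2: Assignment gives x = old_x + 276, so old_x = x - 276
Step 3: Substitute into P: x - 276 > 193
Step 4: Simplify: x > 193+276 = 469

469


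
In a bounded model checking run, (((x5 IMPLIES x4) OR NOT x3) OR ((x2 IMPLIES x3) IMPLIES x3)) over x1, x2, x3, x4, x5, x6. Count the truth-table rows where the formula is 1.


Formula: (((x5 IMPLIES x4) OR NOT x3) OR ((x2 IMPLIES x3) IMPLIES x3)) over 6 vars (64 rows)
Evaluate each row (x1, x2, x3, x4, x5, x6 as bits, MSB first):
  row 0 [000000]: (((0 IMPLIES 0) OR NOT 0) OR ((0 IMPLIES 0) IMPLIES 0)) -> 1
  row 1 [000001]: (((0 IMPLIES 0) OR NOT 0) OR ((0 IMPLIES 0) IMPLIES 0)) -> 1
  row 2 [000010]: (((1 IMPLIES 0) OR NOT 0) OR ((0 IMPLIES 0) IMPLIES 0)) -> 1
  row 3 [000011]: (((1 IMPLIES 0) OR NOT 0) OR ((0 IMPLIES 0) IMPLIES 0)) -> 1
  row 4 [000100]: (((0 IMPLIES 1) OR NOT 0) OR ((0 IMPLIES 0) IMPLIES 0)) -> 1
  (every remaining row is evaluated the same way; all 64 results are listed next)
Full result column, 8 rows per line (x1,x2,x3 fixed per line; x4,x5,x6 runs 000..111 left to right):
  rows 0-7 [x1,x2,x3=000]: 11111111  (ones: 8)
  rows 8-15 [x1,x2,x3=001]: 11111111  (ones: 8)
  rows 16-23 [x1,x2,x3=010]: 11111111  (ones: 8)
  rows 24-31 [x1,x2,x3=011]: 11111111  (ones: 8)
  rows 32-39 [x1,x2,x3=100]: 11111111  (ones: 8)
  rows 40-47 [x1,x2,x3=101]: 11111111  (ones: 8)
  rows 48-55 [x1,x2,x3=110]: 11111111  (ones: 8)
  rows 56-63 [x1,x2,x3=111]: 11111111  (ones: 8)
Count of 1-rows = 8+8+8+8+8+8+8+8 = 64

64


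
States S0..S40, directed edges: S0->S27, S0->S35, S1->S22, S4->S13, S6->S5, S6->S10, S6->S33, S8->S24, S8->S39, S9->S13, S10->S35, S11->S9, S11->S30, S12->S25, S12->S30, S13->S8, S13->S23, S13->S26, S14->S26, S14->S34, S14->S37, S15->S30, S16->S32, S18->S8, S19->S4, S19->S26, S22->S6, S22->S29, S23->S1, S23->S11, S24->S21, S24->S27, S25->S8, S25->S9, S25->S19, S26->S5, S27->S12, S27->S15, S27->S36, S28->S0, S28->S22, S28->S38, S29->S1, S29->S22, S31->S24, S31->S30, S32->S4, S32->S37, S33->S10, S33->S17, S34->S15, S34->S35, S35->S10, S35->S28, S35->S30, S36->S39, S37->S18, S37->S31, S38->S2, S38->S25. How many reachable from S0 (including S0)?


BFS from S0:
  layer 0: {S0}
  layer 1: {S27, S35}
  layer 2: {S10, S12, S15, S28, S30, S36}
  layer 3: {S22, S25, S38, S39}
  layer 4: {S2, S6, S8, S9, S19, S29}
  layer 5: {S1, S4, S5, S13, S24, S26, S33}
  layer 6: {S17, S21, S23}
  layer 7: {S11}
Reachable set: {S0, S1, S2, S4, S5, S6, S8, S9, S10, S11, S12, S13, S15, S17, S19, S21, S22, S23, S24, S25, S26, S27, S28, S29, S30, S33, S35, S36, S38, S39}
Count = 30

30


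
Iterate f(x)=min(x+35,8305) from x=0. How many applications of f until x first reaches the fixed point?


Step 1: x=0, cap=8305, increment=35
Step 2: x grows by 35 each step until capped at 8305; fixed point is x=8305
Step 3: iterations = ceil(8305/35) = 238

238


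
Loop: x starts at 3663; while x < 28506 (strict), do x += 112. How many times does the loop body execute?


Step 1: x goes from 3663 toward 28506 by 112; the body runs while x<28506, so iterations = ceil((bound-start)/step)
Step 2: Distance=24843
Step 3: ceil(24843/112)=222

222


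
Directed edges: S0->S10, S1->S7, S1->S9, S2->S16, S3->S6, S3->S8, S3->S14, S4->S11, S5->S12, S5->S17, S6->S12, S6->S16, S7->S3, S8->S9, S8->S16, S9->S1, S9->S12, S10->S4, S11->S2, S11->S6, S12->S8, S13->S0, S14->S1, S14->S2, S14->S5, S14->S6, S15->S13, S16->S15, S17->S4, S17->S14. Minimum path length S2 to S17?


BFS layer-by-layer from S2:
  dist 0: {S2}
  dist 1: {S16}
  dist 2: {S15}
  dist 3: {S13}
  dist 4: {S0}
  dist 5: {S10}
  dist 6: {S4}
  dist 7: {S11}
  dist 8: {S6}
  dist 9: {S12}
  dist 10: {S8}
  dist 11: {S9}
  dist 12: {S1}
  dist 13: {S7}
  dist 14: {S3}
  dist 15: {S14}
  dist 16: {S5}
  dist 17: {S17}
  -> S17 reached at distance 17
Shortest path length = 17

17


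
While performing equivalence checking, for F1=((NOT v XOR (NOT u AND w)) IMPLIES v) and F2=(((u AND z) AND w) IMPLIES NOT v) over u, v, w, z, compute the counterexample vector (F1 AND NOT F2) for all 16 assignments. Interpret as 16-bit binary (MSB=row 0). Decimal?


F1 = ((NOT v XOR (NOT u AND w)) IMPLIES v)
F2 = (((u AND z) AND w) IMPLIES NOT v)
Counterexample to F1=>F2 is where F1=1 and F2=0.
Evaluate each row (bits = u,v,w,z, MSB first):
  row 0 [0000]: F1=0 F2=1 -> F1&~F2 -> 0
  row 1 [0001]: F1=0 F2=1 -> F1&~F2 -> 0
  row 2 [0010]: F1=1 F2=1 -> F1&~F2 -> 0
  row 3 [0011]: F1=1 F2=1 -> F1&~F2 -> 0
  row 4 [0100]: F1=1 F2=1 -> F1&~F2 -> 0
  row 5 [0101]: F1=1 F2=1 -> F1&~F2 -> 0
  row 6 [0110]: F1=1 F2=1 -> F1&~F2 -> 0
  row 7 [0111]: F1=1 F2=1 -> F1&~F2 -> 0
  row 8 [1000]: F1=0 F2=1 -> F1&~F2 -> 0
  row 9 [1001]: F1=0 F2=1 -> F1&~F2 -> 0
  row 10 [1010]: F1=0 F2=1 -> F1&~F2 -> 0
  row 11 [1011]: F1=0 F2=1 -> F1&~F2 -> 0
  row 12 [1100]: F1=1 F2=1 -> F1&~F2 -> 0
  row 13 [1101]: F1=1 F2=1 -> F1&~F2 -> 0
  row 14 [1110]: F1=1 F2=1 -> F1&~F2 -> 0
  row 15 [1111]: F1=1 F2=0 -> F1&~F2 -> 1
Full result column, 4 rows per line (u,v fixed per line; w,z runs 00..11 left to right):
  rows 0-3 [u,v=00]: 0000  = hex 0
  rows 4-7 [u,v=01]: 0000  = hex 0
  rows 8-11 [u,v=10]: 0000  = hex 0
  rows 12-15 [u,v=11]: 0001  = hex 1
Counterexample vector (row 0 .. row 15) = 0000000000000001
Output column grouped in 4s = 0000 0000 0000 0001 = 0x0001
Convert to decimal digit by digit (value = value*16 + digit):
  0 -> 0
  0*16 + 0 = 0
  0*16 + 0 = 0
  0*16 + 1 = 1
Decimal = 1

1


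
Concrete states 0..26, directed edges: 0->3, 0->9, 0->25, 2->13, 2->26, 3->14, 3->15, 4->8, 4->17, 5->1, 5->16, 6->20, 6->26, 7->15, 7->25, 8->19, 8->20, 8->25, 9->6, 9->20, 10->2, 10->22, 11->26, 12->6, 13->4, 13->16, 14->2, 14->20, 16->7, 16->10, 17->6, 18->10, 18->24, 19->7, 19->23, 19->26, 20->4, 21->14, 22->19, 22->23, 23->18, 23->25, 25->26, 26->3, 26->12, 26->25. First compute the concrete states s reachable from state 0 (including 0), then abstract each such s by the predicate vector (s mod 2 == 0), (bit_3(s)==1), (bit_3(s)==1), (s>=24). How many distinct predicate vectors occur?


BFS from 0:
Concrete reachable: {0, 2, 3, 4, 6, 7, 8, 9, 10, 12, 13, 14, 15, 16, 17, 18, 19, 20, 22, 23, 24, 25, 26}
Abstract via predicates (s mod 2 == 0), (bit_3(s)==1), (bit_3(s)==1), (s>=24):
  (0,0,0,0) <- {3, 7, 17, 19, 23}
  (0,1,1,0) <- {9, 13, 15}
  (0,1,1,1) <- {25}
  (1,0,0,0) <- {0, 2, 4, 6, 16, 18, 20, 22}
  (1,1,1,0) <- {8, 10, 12, 14}
  (1,1,1,1) <- {24, 26}
Distinct abstract states = 6

6


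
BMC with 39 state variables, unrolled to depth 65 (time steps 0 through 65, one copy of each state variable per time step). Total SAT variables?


BMC unrolls to depth k, creating one copy of each state var for steps 0..k.
Step count = 65 + 1 = 66 (steps 0 through 65)
Vars per step = 39
Total = 39 * 66 = 2574

2574


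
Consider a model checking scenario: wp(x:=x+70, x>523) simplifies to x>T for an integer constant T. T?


Formula: wp(x:=E, P) = P[E/x] (substitute E for x in postcondition)
Step 1: Postcondition: x>523
Step 2: Substitute x+70 for x: x+70>523
Step 3: Solve for x: x > 523-70 = 453

453


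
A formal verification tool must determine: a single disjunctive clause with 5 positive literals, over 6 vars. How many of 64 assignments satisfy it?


Step 1: Total=2^6=64
Step 2: Unsat when all 5 false: 2^1=2
Step 3: Sat=64-2=62

62


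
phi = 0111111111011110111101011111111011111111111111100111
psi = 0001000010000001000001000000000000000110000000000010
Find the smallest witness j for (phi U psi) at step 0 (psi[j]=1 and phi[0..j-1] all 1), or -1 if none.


(phi U psi) at 0: need smallest j with psi[j]=1 and phi[i]=1 for all i in [0,j).
Scan from step 0:
  step 0: phi=0 -> phi-prefix broken from here
  step 3: psi=1 but phi already failed -> not a witness
  step 8: psi=1 but phi already failed -> not a witness
  step 15: psi=1 but phi already failed -> not a witness
  step 21: psi=1 but phi already failed -> not a witness
  step 37: psi=1 but phi already failed -> not a witness
  step 38: psi=1 but phi already failed -> not a witness
  step 50: psi=1 but phi already failed -> not a witness
  end of trace: no witness -> -1
Witness step = -1

-1


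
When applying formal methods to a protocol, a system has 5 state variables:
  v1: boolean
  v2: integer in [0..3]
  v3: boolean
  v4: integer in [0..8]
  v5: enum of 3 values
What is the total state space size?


State space = product of domain sizes of all variables.
Domain sizes:
  v1 (boolean): 2
  v2 (integer in [0..3]): 4
  v3 (boolean): 2
  v4 (integer in [0..8]): 9
  v5 (enum of 3 values): 3
Product = 2 * 4 * 2 * 9 * 3 = 432

432


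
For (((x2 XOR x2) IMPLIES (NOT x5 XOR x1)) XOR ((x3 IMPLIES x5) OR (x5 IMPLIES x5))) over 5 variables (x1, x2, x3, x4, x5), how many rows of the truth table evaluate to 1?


Formula: (((x2 XOR x2) IMPLIES (NOT x5 XOR x1)) XOR ((x3 IMPLIES x5) OR (x5 IMPLIES x5))) over 5 vars (32 rows)
Evaluate each row (x1, x2, x3, x4, x5 as bits, MSB first):
  row 0 [00000]: (((0 XOR 0) IMPLIES (NOT 0 XOR 0)) XOR ((0 IMPLIES 0) OR (0 IMPLIES 0))) -> 0
  row 1 [00001]: (((0 XOR 0) IMPLIES (NOT 1 XOR 0)) XOR ((0 IMPLIES 1) OR (1 IMPLIES 1))) -> 0
  row 2 [00010]: (((0 XOR 0) IMPLIES (NOT 0 XOR 0)) XOR ((0 IMPLIES 0) OR (0 IMPLIES 0))) -> 0
  row 3 [00011]: (((0 XOR 0) IMPLIES (NOT 1 XOR 0)) XOR ((0 IMPLIES 1) OR (1 IMPLIES 1))) -> 0
  row 4 [00100]: (((0 XOR 0) IMPLIES (NOT 0 XOR 0)) XOR ((1 IMPLIES 0) OR (0 IMPLIES 0))) -> 0
  row 5 [00101]: (((0 XOR 0) IMPLIES (NOT 1 XOR 0)) XOR ((1 IMPLIES 1) OR (1 IMPLIES 1))) -> 0
  row 6 [00110]: (((0 XOR 0) IMPLIES (NOT 0 XOR 0)) XOR ((1 IMPLIES 0) OR (0 IMPLIES 0))) -> 0
  row 7 [00111]: (((0 XOR 0) IMPLIES (NOT 1 XOR 0)) XOR ((1 IMPLIES 1) OR (1 IMPLIES 1))) -> 0
  row 8 [01000]: (((1 XOR 1) IMPLIES (NOT 0 XOR 0)) XOR ((0 IMPLIES 0) OR (0 IMPLIES 0))) -> 0
  row 9 [01001]: (((1 XOR 1) IMPLIES (NOT 1 XOR 0)) XOR ((0 IMPLIES 1) OR (1 IMPLIES 1))) -> 0
  row 10 [01010]: (((1 XOR 1) IMPLIES (NOT 0 XOR 0)) XOR ((0 IMPLIES 0) OR (0 IMPLIES 0))) -> 0
  row 11 [01011]: (((1 XOR 1) IMPLIES (NOT 1 XOR 0)) XOR ((0 IMPLIES 1) OR (1 IMPLIES 1))) -> 0
  row 12 [01100]: (((1 XOR 1) IMPLIES (NOT 0 XOR 0)) XOR ((1 IMPLIES 0) OR (0 IMPLIES 0))) -> 0
  row 13 [01101]: (((1 XOR 1) IMPLIES (NOT 1 XOR 0)) XOR ((1 IMPLIES 1) OR (1 IMPLIES 1))) -> 0
  row 14 [01110]: (((1 XOR 1) IMPLIES (NOT 0 XOR 0)) XOR ((1 IMPLIES 0) OR (0 IMPLIES 0))) -> 0
  row 15 [01111]: (((1 XOR 1) IMPLIES (NOT 1 XOR 0)) XOR ((1 IMPLIES 1) OR (1 IMPLIES 1))) -> 0
  row 16 [10000]: (((0 XOR 0) IMPLIES (NOT 0 XOR 1)) XOR ((0 IMPLIES 0) OR (0 IMPLIES 0))) -> 0
  row 17 [10001]: (((0 XOR 0) IMPLIES (NOT 1 XOR 1)) XOR ((0 IMPLIES 1) OR (1 IMPLIES 1))) -> 0
  row 18 [10010]: (((0 XOR 0) IMPLIES (NOT 0 XOR 1)) XOR ((0 IMPLIES 0) OR (0 IMPLIES 0))) -> 0
  row 19 [10011]: (((0 XOR 0) IMPLIES (NOT 1 XOR 1)) XOR ((0 IMPLIES 1) OR (1 IMPLIES 1))) -> 0
  row 20 [10100]: (((0 XOR 0) IMPLIES (NOT 0 XOR 1)) XOR ((1 IMPLIES 0) OR (0 IMPLIES 0))) -> 0
  row 21 [10101]: (((0 XOR 0) IMPLIES (NOT 1 XOR 1)) XOR ((1 IMPLIES 1) OR (1 IMPLIES 1))) -> 0
  row 22 [10110]: (((0 XOR 0) IMPLIES (NOT 0 XOR 1)) XOR ((1 IMPLIES 0) OR (0 IMPLIES 0))) -> 0
  row 23 [10111]: (((0 XOR 0) IMPLIES (NOT 1 XOR 1)) XOR ((1 IMPLIES 1) OR (1 IMPLIES 1))) -> 0
  row 24 [11000]: (((1 XOR 1) IMPLIES (NOT 0 XOR 1)) XOR ((0 IMPLIES 0) OR (0 IMPLIES 0))) -> 0
  row 25 [11001]: (((1 XOR 1) IMPLIES (NOT 1 XOR 1)) XOR ((0 IMPLIES 1) OR (1 IMPLIES 1))) -> 0
  row 26 [11010]: (((1 XOR 1) IMPLIES (NOT 0 XOR 1)) XOR ((0 IMPLIES 0) OR (0 IMPLIES 0))) -> 0
  row 27 [11011]: (((1 XOR 1) IMPLIES (NOT 1 XOR 1)) XOR ((0 IMPLIES 1) OR (1 IMPLIES 1))) -> 0
  row 28 [11100]: (((1 XOR 1) IMPLIES (NOT 0 XOR 1)) XOR ((1 IMPLIES 0) OR (0 IMPLIES 0))) -> 0
  row 29 [11101]: (((1 XOR 1) IMPLIES (NOT 1 XOR 1)) XOR ((1 IMPLIES 1) OR (1 IMPLIES 1))) -> 0
  row 30 [11110]: (((1 XOR 1) IMPLIES (NOT 0 XOR 1)) XOR ((1 IMPLIES 0) OR (0 IMPLIES 0))) -> 0
  row 31 [11111]: (((1 XOR 1) IMPLIES (NOT 1 XOR 1)) XOR ((1 IMPLIES 1) OR (1 IMPLIES 1))) -> 0
Full result column, 8 rows per line (x1,x2 fixed per line; x3,x4,x5 runs 000..111 left to right):
  rows 0-7 [x1,x2=00]: 00000000  (ones: 0)
  rows 8-15 [x1,x2=01]: 00000000  (ones: 0)
  rows 16-23 [x1,x2=10]: 00000000  (ones: 0)
  rows 24-31 [x1,x2=11]: 00000000  (ones: 0)
Count of 1-rows = 0+0+0+0 = 0

0


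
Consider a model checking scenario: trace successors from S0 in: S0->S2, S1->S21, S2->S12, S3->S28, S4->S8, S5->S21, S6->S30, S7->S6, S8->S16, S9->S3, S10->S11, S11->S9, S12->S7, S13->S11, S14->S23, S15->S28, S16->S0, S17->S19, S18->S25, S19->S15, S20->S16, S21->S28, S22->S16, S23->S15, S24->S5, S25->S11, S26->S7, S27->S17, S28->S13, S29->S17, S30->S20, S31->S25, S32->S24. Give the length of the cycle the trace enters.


Trace from S0 until a state repeats:
  S0 -> S2 -> S12 -> S7 -> S6 -> S30 -> S20 -> S16 -> S0
S0 first seen at step 0, revisited at step 8.
Cycle length = 8 - 0 = 8

8


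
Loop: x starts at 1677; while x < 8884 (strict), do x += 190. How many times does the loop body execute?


Step 1: x goes from 1677 toward 8884 by 190; the body runs while x<8884, so iterations = ceil((bound-start)/step)
Step 2: Distance=7207
Step 3: ceil(7207/190)=38

38


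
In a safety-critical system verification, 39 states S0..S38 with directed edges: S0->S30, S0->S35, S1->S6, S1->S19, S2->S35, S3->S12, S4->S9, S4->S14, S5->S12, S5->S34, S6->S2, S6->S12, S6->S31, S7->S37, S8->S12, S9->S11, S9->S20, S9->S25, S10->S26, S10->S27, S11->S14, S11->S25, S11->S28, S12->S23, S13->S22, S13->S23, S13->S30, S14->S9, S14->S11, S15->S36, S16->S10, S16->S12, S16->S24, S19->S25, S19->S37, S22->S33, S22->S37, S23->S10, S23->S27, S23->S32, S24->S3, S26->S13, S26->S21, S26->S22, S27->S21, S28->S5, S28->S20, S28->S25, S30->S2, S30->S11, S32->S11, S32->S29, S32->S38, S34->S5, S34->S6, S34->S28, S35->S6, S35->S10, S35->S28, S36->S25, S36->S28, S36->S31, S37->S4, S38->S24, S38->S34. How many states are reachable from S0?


BFS from S0:
  layer 0: {S0}
  layer 1: {S30, S35}
  layer 2: {S2, S6, S10, S11, S28}
  layer 3: {S5, S12, S14, S20, S25, S26, S27, S31}
  layer 4: {S9, S13, S21, S22, S23, S34}
  layer 5: {S32, S33, S37}
  layer 6: {S4, S29, S38}
  layer 7: {S24}
  layer 8: {S3}
Reachable set: {S0, S2, S3, S4, S5, S6, S9, S10, S11, S12, S13, S14, S20, S21, S22, S23, S24, S25, S26, S27, S28, S29, S30, S31, S32, S33, S34, S35, S37, S38}
Count = 30

30


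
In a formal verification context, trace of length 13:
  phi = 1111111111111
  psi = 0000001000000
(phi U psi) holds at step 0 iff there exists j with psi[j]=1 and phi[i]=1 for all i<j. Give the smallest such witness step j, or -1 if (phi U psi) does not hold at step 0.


(phi U psi) at 0: need smallest j with psi[j]=1 and phi[i]=1 for all i in [0,j).
Scan from step 0:
  step 0: phi=1, psi=0 -> continue
  step 1: phi=1, psi=0 -> continue
  step 2: phi=1, psi=0 -> continue
  step 3: phi=1, psi=0 -> continue
  step 6: psi=1 and phi held for [0,6) -> witness found
Witness step = 6

6


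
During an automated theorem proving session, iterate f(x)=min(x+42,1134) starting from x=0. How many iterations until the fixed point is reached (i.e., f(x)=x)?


Step 1: x=0, cap=1134, increment=42
Step 2: x grows by 42 each step until capped at 1134; fixed point is x=1134
Step 3: iterations = ceil(1134/42) = 27

27


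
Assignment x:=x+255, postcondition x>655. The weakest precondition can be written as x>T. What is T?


Formula: wp(x:=E, P) = P[E/x] (substitute E for x in postcondition)
Step 1: Postcondition: x>655
Step 2: Substitute x+255 for x: x+255>655
Step 3: Solve for x: x > 655-255 = 400

400


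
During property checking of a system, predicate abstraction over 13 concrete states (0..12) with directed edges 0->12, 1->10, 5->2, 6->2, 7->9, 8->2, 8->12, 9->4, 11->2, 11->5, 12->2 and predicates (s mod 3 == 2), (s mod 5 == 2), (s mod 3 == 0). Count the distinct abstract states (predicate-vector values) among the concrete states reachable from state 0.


BFS from 0:
Concrete reachable: {0, 2, 12}
Abstract via predicates (s mod 3 == 2), (s mod 5 == 2), (s mod 3 == 0):
  (0,0,1) <- {0}
  (0,1,1) <- {12}
  (1,1,0) <- {2}
Distinct abstract states = 3

3


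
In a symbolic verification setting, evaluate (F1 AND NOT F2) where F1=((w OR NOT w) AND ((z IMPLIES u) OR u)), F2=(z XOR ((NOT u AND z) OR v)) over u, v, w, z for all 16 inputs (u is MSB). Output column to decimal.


F1 = ((w OR NOT w) AND ((z IMPLIES u) OR u))
F2 = (z XOR ((NOT u AND z) OR v))
Counterexample to F1=>F2 is where F1=1 and F2=0.
Evaluate each row (bits = u,v,w,z, MSB first):
  row 0 [0000]: F1=1 F2=0 -> F1&~F2 -> 1
  row 1 [0001]: F1=0 F2=0 -> F1&~F2 -> 0
  row 2 [0010]: F1=1 F2=0 -> F1&~F2 -> 1
  row 3 [0011]: F1=0 F2=0 -> F1&~F2 -> 0
  row 4 [0100]: F1=1 F2=1 -> F1&~F2 -> 0
  row 5 [0101]: F1=0 F2=0 -> F1&~F2 -> 0
  row 6 [0110]: F1=1 F2=1 -> F1&~F2 -> 0
  row 7 [0111]: F1=0 F2=0 -> F1&~F2 -> 0
  row 8 [1000]: F1=1 F2=0 -> F1&~F2 -> 1
  row 9 [1001]: F1=1 F2=1 -> F1&~F2 -> 0
  row 10 [1010]: F1=1 F2=0 -> F1&~F2 -> 1
  row 11 [1011]: F1=1 F2=1 -> F1&~F2 -> 0
  row 12 [1100]: F1=1 F2=1 -> F1&~F2 -> 0
  row 13 [1101]: F1=1 F2=0 -> F1&~F2 -> 1
  row 14 [1110]: F1=1 F2=1 -> F1&~F2 -> 0
  row 15 [1111]: F1=1 F2=0 -> F1&~F2 -> 1
Full result column, 4 rows per line (u,v fixed per line; w,z runs 00..11 left to right):
  rows 0-3 [u,v=00]: 1010  = hex A
  rows 4-7 [u,v=01]: 0000  = hex 0
  rows 8-11 [u,v=10]: 1010  = hex A
  rows 12-15 [u,v=11]: 0101  = hex 5
Counterexample vector (row 0 .. row 15) = 1010000010100101
Output column grouped in 4s = 1010 0000 1010 0101 = 0xA0A5
Convert to decimal digit by digit (value = value*16 + digit):
  A -> 10
  10*16 + 0 = 160
  160*16 + 10 (A) = 2570
  2570*16 + 5 = 41125
Decimal = 41125

41125


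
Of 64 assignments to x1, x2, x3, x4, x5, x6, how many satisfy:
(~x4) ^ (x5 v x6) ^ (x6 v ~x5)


CNF with 3 clauses over 6 vars (64 assignments).
An assignment satisfies CNF iff every clause has >=1 true literal.
Check each row (bits = x1,x2,x3,x4,x5,x6; clause T/F shown):
  row 0 [000000]: clauses=TFT -> 0
  row 1 [000001]: clauses=TTT -> 1
  row 2 [000010]: clauses=TTF -> 0
  row 3 [000011]: clauses=TTT -> 1
  row 4 [000100]: clauses=FFT -> 0
  (every remaining row is evaluated the same way; all 64 results are listed next)
Full result column, 8 rows per line (x1,x2,x3 fixed per line; x4,x5,x6 runs 000..111 left to right):
  rows 0-7 [x1,x2,x3=000]: 01010000  (ones: 2)
  rows 8-15 [x1,x2,x3=001]: 01010000  (ones: 2)
  rows 16-23 [x1,x2,x3=010]: 01010000  (ones: 2)
  rows 24-31 [x1,x2,x3=011]: 01010000  (ones: 2)
  rows 32-39 [x1,x2,x3=100]: 01010000  (ones: 2)
  rows 40-47 [x1,x2,x3=101]: 01010000  (ones: 2)
  rows 48-55 [x1,x2,x3=110]: 01010000  (ones: 2)
  rows 56-63 [x1,x2,x3=111]: 01010000  (ones: 2)
Satisfying assignments = 2+2+2+2+2+2+2+2 = 16

16


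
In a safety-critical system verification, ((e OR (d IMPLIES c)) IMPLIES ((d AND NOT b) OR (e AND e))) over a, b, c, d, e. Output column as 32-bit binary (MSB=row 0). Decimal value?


Formula: ((e OR (d IMPLIES c)) IMPLIES ((d AND NOT b) OR (e AND e))) over a, b, c, d, e (32 rows)
Evaluate each row (bits = a,b,c,d,e, MSB first):
  row 0 [00000]: ((0 OR (0 IMPLIES 0)) IMPLIES ((0 AND NOT 0) OR (0 AND 0))) -> 0
  row 1 [00001]: ((1 OR (0 IMPLIES 0)) IMPLIES ((0 AND NOT 0) OR (1 AND 1))) -> 1
  row 2 [00010]: ((0 OR (1 IMPLIES 0)) IMPLIES ((1 AND NOT 0) OR (0 AND 0))) -> 1
  row 3 [00011]: ((1 OR (1 IMPLIES 0)) IMPLIES ((1 AND NOT 0) OR (1 AND 1))) -> 1
  row 4 [00100]: ((0 OR (0 IMPLIES 1)) IMPLIES ((0 AND NOT 0) OR (0 AND 0))) -> 0
  row 5 [00101]: ((1 OR (0 IMPLIES 1)) IMPLIES ((0 AND NOT 0) OR (1 AND 1))) -> 1
  row 6 [00110]: ((0 OR (1 IMPLIES 1)) IMPLIES ((1 AND NOT 0) OR (0 AND 0))) -> 1
  row 7 [00111]: ((1 OR (1 IMPLIES 1)) IMPLIES ((1 AND NOT 0) OR (1 AND 1))) -> 1
  row 8 [01000]: ((0 OR (0 IMPLIES 0)) IMPLIES ((0 AND NOT 1) OR (0 AND 0))) -> 0
  row 9 [01001]: ((1 OR (0 IMPLIES 0)) IMPLIES ((0 AND NOT 1) OR (1 AND 1))) -> 1
  row 10 [01010]: ((0 OR (1 IMPLIES 0)) IMPLIES ((1 AND NOT 1) OR (0 AND 0))) -> 1
  row 11 [01011]: ((1 OR (1 IMPLIES 0)) IMPLIES ((1 AND NOT 1) OR (1 AND 1))) -> 1
  row 12 [01100]: ((0 OR (0 IMPLIES 1)) IMPLIES ((0 AND NOT 1) OR (0 AND 0))) -> 0
  row 13 [01101]: ((1 OR (0 IMPLIES 1)) IMPLIES ((0 AND NOT 1) OR (1 AND 1))) -> 1
  row 14 [01110]: ((0 OR (1 IMPLIES 1)) IMPLIES ((1 AND NOT 1) OR (0 AND 0))) -> 0
  row 15 [01111]: ((1 OR (1 IMPLIES 1)) IMPLIES ((1 AND NOT 1) OR (1 AND 1))) -> 1
  row 16 [10000]: ((0 OR (0 IMPLIES 0)) IMPLIES ((0 AND NOT 0) OR (0 AND 0))) -> 0
  row 17 [10001]: ((1 OR (0 IMPLIES 0)) IMPLIES ((0 AND NOT 0) OR (1 AND 1))) -> 1
  row 18 [10010]: ((0 OR (1 IMPLIES 0)) IMPLIES ((1 AND NOT 0) OR (0 AND 0))) -> 1
  row 19 [10011]: ((1 OR (1 IMPLIES 0)) IMPLIES ((1 AND NOT 0) OR (1 AND 1))) -> 1
  row 20 [10100]: ((0 OR (0 IMPLIES 1)) IMPLIES ((0 AND NOT 0) OR (0 AND 0))) -> 0
  row 21 [10101]: ((1 OR (0 IMPLIES 1)) IMPLIES ((0 AND NOT 0) OR (1 AND 1))) -> 1
  row 22 [10110]: ((0 OR (1 IMPLIES 1)) IMPLIES ((1 AND NOT 0) OR (0 AND 0))) -> 1
  row 23 [10111]: ((1 OR (1 IMPLIES 1)) IMPLIES ((1 AND NOT 0) OR (1 AND 1))) -> 1
  row 24 [11000]: ((0 OR (0 IMPLIES 0)) IMPLIES ((0 AND NOT 1) OR (0 AND 0))) -> 0
  row 25 [11001]: ((1 OR (0 IMPLIES 0)) IMPLIES ((0 AND NOT 1) OR (1 AND 1))) -> 1
  row 26 [11010]: ((0 OR (1 IMPLIES 0)) IMPLIES ((1 AND NOT 1) OR (0 AND 0))) -> 1
  row 27 [11011]: ((1 OR (1 IMPLIES 0)) IMPLIES ((1 AND NOT 1) OR (1 AND 1))) -> 1
  row 28 [11100]: ((0 OR (0 IMPLIES 1)) IMPLIES ((0 AND NOT 1) OR (0 AND 0))) -> 0
  row 29 [11101]: ((1 OR (0 IMPLIES 1)) IMPLIES ((0 AND NOT 1) OR (1 AND 1))) -> 1
  row 30 [11110]: ((0 OR (1 IMPLIES 1)) IMPLIES ((1 AND NOT 1) OR (0 AND 0))) -> 0
  row 31 [11111]: ((1 OR (1 IMPLIES 1)) IMPLIES ((1 AND NOT 1) OR (1 AND 1))) -> 1
Full result column, 4 rows per line (a,b,c fixed per line; d,e runs 00..11 left to right):
  rows 0-3 [a,b,c=000]: 0111  = hex 7
  rows 4-7 [a,b,c=001]: 0111  = hex 7
  rows 8-11 [a,b,c=010]: 0111  = hex 7
  rows 12-15 [a,b,c=011]: 0101  = hex 5
  rows 16-19 [a,b,c=100]: 0111  = hex 7
  rows 20-23 [a,b,c=101]: 0111  = hex 7
  rows 24-27 [a,b,c=110]: 0111  = hex 7
  rows 28-31 [a,b,c=111]: 0101  = hex 5
Output column (row 0 .. row 31) = 01110111011101010111011101110101
Output column grouped in 4s = 0111 0111 0111 0101 0111 0111 0111 0101 = 0x77757775
Convert to decimal digit by digit (value = value*16 + digit):
  7 -> 7
  7*16 + 7 = 119
  119*16 + 7 = 1911
  1911*16 + 5 = 30581
  30581*16 + 7 = 489303
  489303*16 + 7 = 7828855
  7828855*16 + 7 = 125261687
  125261687*16 + 5 = 2004186997
Decimal = 2004186997

2004186997


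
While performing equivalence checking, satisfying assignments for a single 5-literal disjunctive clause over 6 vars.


Step 1: Total=2^6=64
Step 2: Unsat when all 5 false: 2^1=2
Step 3: Sat=64-2=62

62


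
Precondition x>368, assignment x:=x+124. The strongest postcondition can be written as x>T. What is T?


Formula: sp(P, x:=E) = exists old_x. (x = E[old_x/x]) AND P[old_x/x] (old_x is the value of x before the assignment; eliminate old_x by solving x = E[old_x/x] for old_x)
Step 1: Precondition P: x>368, i.e. old_x > 368
Step 2: Assignment gives x = old_x + 124, so old_x = x - 124
Step 3: Substitute into P: x - 124 > 368
Step 4: Simplify: x > 368+124 = 492

492


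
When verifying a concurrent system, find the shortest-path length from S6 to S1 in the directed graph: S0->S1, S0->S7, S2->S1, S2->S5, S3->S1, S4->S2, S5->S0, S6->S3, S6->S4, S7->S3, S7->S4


BFS layer-by-layer from S6:
  dist 0: {S6}
  dist 1: {S3, S4}
  dist 2: {S1, S2}
  -> S1 reached at distance 2
Shortest path length = 2

2


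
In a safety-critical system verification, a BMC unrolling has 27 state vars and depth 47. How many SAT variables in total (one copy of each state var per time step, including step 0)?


BMC unrolls to depth k, creating one copy of each state var for steps 0..k.
Step count = 47 + 1 = 48 (steps 0 through 47)
Vars per step = 27
Total = 27 * 48 = 1296

1296


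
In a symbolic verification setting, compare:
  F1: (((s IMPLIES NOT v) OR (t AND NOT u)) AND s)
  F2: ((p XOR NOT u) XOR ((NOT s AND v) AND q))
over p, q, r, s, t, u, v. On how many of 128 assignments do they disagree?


F1 = (((s IMPLIES NOT v) OR (t AND NOT u)) AND s)
F2 = ((p XOR NOT u) XOR ((NOT s AND v) AND q))
Evaluate both on each of 128 rows (bits = p,q,r,s,t,u,v):
  row 0 [0000000]: F1=0 F2=1 (differ) -> 1
  row 1 [0000001]: F1=0 F2=1 (differ) -> 1
  row 2 [0000010]: F1=0 F2=0 -> 0
  row 3 [0000011]: F1=0 F2=0 -> 0
  row 4 [0000100]: F1=0 F2=1 (differ) -> 1
  (every remaining row is evaluated the same way; all 128 results are listed next)
Full result column, 8 rows per line (p,q,r,s fixed per line; t,u,v runs 000..111 left to right):
  rows 0-7 [p,q,r,s=0000]: 11001100  (ones: 4)
  rows 8-15 [p,q,r,s=0001]: 01100010  (ones: 3)
  rows 16-23 [p,q,r,s=0010]: 11001100  (ones: 4)
  rows 24-31 [p,q,r,s=0011]: 01100010  (ones: 3)
  rows 32-39 [p,q,r,s=0100]: 10011001  (ones: 4)
  rows 40-47 [p,q,r,s=0101]: 01100010  (ones: 3)
  rows 48-55 [p,q,r,s=0110]: 10011001  (ones: 4)
  rows 56-63 [p,q,r,s=0111]: 01100010  (ones: 3)
  rows 64-71 [p,q,r,s=1000]: 00110011  (ones: 4)
  rows 72-79 [p,q,r,s=1001]: 10011101  (ones: 5)
  rows 80-87 [p,q,r,s=1010]: 00110011  (ones: 4)
  rows 88-95 [p,q,r,s=1011]: 10011101  (ones: 5)
  rows 96-103 [p,q,r,s=1100]: 01100110  (ones: 4)
  rows 104-111 [p,q,r,s=1101]: 10011101  (ones: 5)
  rows 112-119 [p,q,r,s=1110]: 01100110  (ones: 4)
  rows 120-127 [p,q,r,s=1111]: 10011101  (ones: 5)
Disagreements = 4+3+4+3+4+3+4+3+4+5+4+5+4+5+4+5 = 64

64


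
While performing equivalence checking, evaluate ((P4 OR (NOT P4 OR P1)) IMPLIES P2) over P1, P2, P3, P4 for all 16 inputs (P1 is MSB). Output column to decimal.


Formula: ((P4 OR (NOT P4 OR P1)) IMPLIES P2) over P1, P2, P3, P4 (16 rows)
Evaluate each row (bits = P1,P2,P3,P4, MSB first):
  row 0 [0000]: ((0 OR (NOT 0 OR 0)) IMPLIES 0) -> 0
  row 1 [0001]: ((1 OR (NOT 1 OR 0)) IMPLIES 0) -> 0
  row 2 [0010]: ((0 OR (NOT 0 OR 0)) IMPLIES 0) -> 0
  row 3 [0011]: ((1 OR (NOT 1 OR 0)) IMPLIES 0) -> 0
  row 4 [0100]: ((0 OR (NOT 0 OR 0)) IMPLIES 1) -> 1
  row 5 [0101]: ((1 OR (NOT 1 OR 0)) IMPLIES 1) -> 1
  row 6 [0110]: ((0 OR (NOT 0 OR 0)) IMPLIES 1) -> 1
  row 7 [0111]: ((1 OR (NOT 1 OR 0)) IMPLIES 1) -> 1
  row 8 [1000]: ((0 OR (NOT 0 OR 1)) IMPLIES 0) -> 0
  row 9 [1001]: ((1 OR (NOT 1 OR 1)) IMPLIES 0) -> 0
  row 10 [1010]: ((0 OR (NOT 0 OR 1)) IMPLIES 0) -> 0
  row 11 [1011]: ((1 OR (NOT 1 OR 1)) IMPLIES 0) -> 0
  row 12 [1100]: ((0 OR (NOT 0 OR 1)) IMPLIES 1) -> 1
  row 13 [1101]: ((1 OR (NOT 1 OR 1)) IMPLIES 1) -> 1
  row 14 [1110]: ((0 OR (NOT 0 OR 1)) IMPLIES 1) -> 1
  row 15 [1111]: ((1 OR (NOT 1 OR 1)) IMPLIES 1) -> 1
Full result column, 4 rows per line (P1,P2 fixed per line; P3,P4 runs 00..11 left to right):
  rows 0-3 [P1,P2=00]: 0000  = hex 0
  rows 4-7 [P1,P2=01]: 1111  = hex F
  rows 8-11 [P1,P2=10]: 0000  = hex 0
  rows 12-15 [P1,P2=11]: 1111  = hex F
Output column (row 0 .. row 15) = 0000111100001111
Output column grouped in 4s = 0000 1111 0000 1111 = 0x0F0F
Convert to decimal digit by digit (value = value*16 + digit):
  0 -> 0
  0*16 + 15 (F) = 15
  15*16 + 0 = 240
  240*16 + 15 (F) = 3855
Decimal = 3855

3855


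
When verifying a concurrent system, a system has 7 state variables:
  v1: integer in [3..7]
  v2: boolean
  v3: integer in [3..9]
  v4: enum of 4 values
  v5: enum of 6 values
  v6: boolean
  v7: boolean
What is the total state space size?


State space = product of domain sizes of all variables.
Domain sizes:
  v1 (integer in [3..7]): 5
  v2 (boolean): 2
  v3 (integer in [3..9]): 7
  v4 (enum of 4 values): 4
  v5 (enum of 6 values): 6
  v6 (boolean): 2
  v7 (boolean): 2
Product = 5 * 2 * 7 * 4 * 6 * 2 * 2 = 6720

6720


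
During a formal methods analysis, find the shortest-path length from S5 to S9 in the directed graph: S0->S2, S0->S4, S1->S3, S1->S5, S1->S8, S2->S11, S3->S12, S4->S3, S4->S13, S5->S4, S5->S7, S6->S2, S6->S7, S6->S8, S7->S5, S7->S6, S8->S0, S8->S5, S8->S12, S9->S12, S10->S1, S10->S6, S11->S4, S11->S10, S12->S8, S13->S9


BFS layer-by-layer from S5:
  dist 0: {S5}
  dist 1: {S4, S7}
  dist 2: {S3, S6, S13}
  dist 3: {S2, S8, S9, S12}
  -> S9 reached at distance 3
Shortest path length = 3

3


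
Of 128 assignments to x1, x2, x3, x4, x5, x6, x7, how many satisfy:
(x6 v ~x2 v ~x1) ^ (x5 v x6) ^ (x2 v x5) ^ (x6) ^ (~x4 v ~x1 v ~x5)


CNF with 5 clauses over 7 vars (128 assignments).
An assignment satisfies CNF iff every clause has >=1 true literal.
Check each row (bits = x1,x2,x3,x4,x5,x6,x7; clause T/F shown):
  row 0 [0000000]: clauses=TFFFT -> 0
  row 1 [0000001]: clauses=TFFFT -> 0
  row 2 [0000010]: clauses=TTFTT -> 0
  row 3 [0000011]: clauses=TTFTT -> 0
  row 4 [0000100]: clauses=TTTFT -> 0
  (every remaining row is evaluated the same way; all 128 results are listed next)
Full result column, 8 rows per line (x1,x2,x3,x4 fixed per line; x5,x6,x7 runs 000..111 left to right):
  rows 0-7 [x1,x2,x3,x4=0000]: 00000011  (ones: 2)
  rows 8-15 [x1,x2,x3,x4=0001]: 00000011  (ones: 2)
  rows 16-23 [x1,x2,x3,x4=0010]: 00000011  (ones: 2)
  rows 24-31 [x1,x2,x3,x4=0011]: 00000011  (ones: 2)
  rows 32-39 [x1,x2,x3,x4=0100]: 00110011  (ones: 4)
  rows 40-47 [x1,x2,x3,x4=0101]: 00110011  (ones: 4)
  rows 48-55 [x1,x2,x3,x4=0110]: 00110011  (ones: 4)
  rows 56-63 [x1,x2,x3,x4=0111]: 00110011  (ones: 4)
  rows 64-71 [x1,x2,x3,x4=1000]: 00000011  (ones: 2)
  rows 72-79 [x1,x2,x3,x4=1001]: 00000000  (ones: 0)
  rows 80-87 [x1,x2,x3,x4=1010]: 00000011  (ones: 2)
  rows 88-95 [x1,x2,x3,x4=1011]: 00000000  (ones: 0)
  rows 96-103 [x1,x2,x3,x4=1100]: 00110011  (ones: 4)
  rows 104-111 [x1,x2,x3,x4=1101]: 00110000  (ones: 2)
  rows 112-119 [x1,x2,x3,x4=1110]: 00110011  (ones: 4)
  rows 120-127 [x1,x2,x3,x4=1111]: 00110000  (ones: 2)
Satisfying assignments = 2+2+2+2+4+4+4+4+2+0+2+0+4+2+4+2 = 40

40


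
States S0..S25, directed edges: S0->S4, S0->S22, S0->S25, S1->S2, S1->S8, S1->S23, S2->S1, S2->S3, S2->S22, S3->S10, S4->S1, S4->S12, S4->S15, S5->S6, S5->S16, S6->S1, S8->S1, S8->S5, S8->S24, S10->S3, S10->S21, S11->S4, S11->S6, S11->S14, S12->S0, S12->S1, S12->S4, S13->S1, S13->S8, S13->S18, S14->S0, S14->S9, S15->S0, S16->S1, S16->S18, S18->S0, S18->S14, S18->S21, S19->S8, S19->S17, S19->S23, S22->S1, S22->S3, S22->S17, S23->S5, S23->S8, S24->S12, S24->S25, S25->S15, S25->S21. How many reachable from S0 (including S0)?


BFS from S0:
  layer 0: {S0}
  layer 1: {S4, S22, S25}
  layer 2: {S1, S3, S12, S15, S17, S21}
  layer 3: {S2, S8, S10, S23}
  layer 4: {S5, S24}
  layer 5: {S6, S16}
  layer 6: {S18}
  layer 7: {S14}
  layer 8: {S9}
Reachable set: {S0, S1, S2, S3, S4, S5, S6, S8, S9, S10, S12, S14, S15, S16, S17, S18, S21, S22, S23, S24, S25}
Count = 21

21


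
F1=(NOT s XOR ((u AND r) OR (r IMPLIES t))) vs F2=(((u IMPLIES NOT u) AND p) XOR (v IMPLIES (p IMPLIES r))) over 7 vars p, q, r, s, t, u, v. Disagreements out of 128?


F1 = (NOT s XOR ((u AND r) OR (r IMPLIES t)))
F2 = (((u IMPLIES NOT u) AND p) XOR (v IMPLIES (p IMPLIES r)))
Evaluate both on each of 128 rows (bits = p,q,r,s,t,u,v):
  row 0 [0000000]: F1=0 F2=1 (differ) -> 1
  row 1 [0000001]: F1=0 F2=1 (differ) -> 1
  row 2 [0000010]: F1=0 F2=1 (differ) -> 1
  row 3 [0000011]: F1=0 F2=1 (differ) -> 1
  row 4 [0000100]: F1=0 F2=1 (differ) -> 1
  (every remaining row is evaluated the same way; all 128 results are listed next)
Full result column, 8 rows per line (p,q,r,s fixed per line; t,u,v runs 000..111 left to right):
  rows 0-7 [p,q,r,s=0000]: 11111111  (ones: 8)
  rows 8-15 [p,q,r,s=0001]: 00000000  (ones: 0)
  rows 16-23 [p,q,r,s=0010]: 00111111  (ones: 6)
  rows 24-31 [p,q,r,s=0011]: 11000000  (ones: 2)
  rows 32-39 [p,q,r,s=0100]: 11111111  (ones: 8)
  rows 40-47 [p,q,r,s=0101]: 00000000  (ones: 0)
  rows 48-55 [p,q,r,s=0110]: 00111111  (ones: 6)
  rows 56-63 [p,q,r,s=0111]: 11000000  (ones: 2)
  rows 64-71 [p,q,r,s=1000]: 01100110  (ones: 4)
  rows 72-79 [p,q,r,s=1001]: 10011001  (ones: 4)
  rows 80-87 [p,q,r,s=1010]: 11110011  (ones: 6)
  rows 88-95 [p,q,r,s=1011]: 00001100  (ones: 2)
  rows 96-103 [p,q,r,s=1100]: 01100110  (ones: 4)
  rows 104-111 [p,q,r,s=1101]: 10011001  (ones: 4)
  rows 112-119 [p,q,r,s=1110]: 11110011  (ones: 6)
  rows 120-127 [p,q,r,s=1111]: 00001100  (ones: 2)
Disagreements = 8+0+6+2+8+0+6+2+4+4+6+2+4+4+6+2 = 64

64


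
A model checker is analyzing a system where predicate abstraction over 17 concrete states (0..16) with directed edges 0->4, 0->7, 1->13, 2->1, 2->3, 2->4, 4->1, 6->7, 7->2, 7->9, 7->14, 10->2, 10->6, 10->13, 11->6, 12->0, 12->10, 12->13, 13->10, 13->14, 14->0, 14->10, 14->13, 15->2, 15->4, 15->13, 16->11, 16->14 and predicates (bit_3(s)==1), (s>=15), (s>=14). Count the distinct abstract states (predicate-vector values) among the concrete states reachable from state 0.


BFS from 0:
Concrete reachable: {0, 1, 2, 3, 4, 6, 7, 9, 10, 13, 14}
Abstract via predicates (bit_3(s)==1), (s>=15), (s>=14):
  (0,0,0) <- {0, 1, 2, 3, 4, 6, 7}
  (1,0,0) <- {9, 10, 13}
  (1,0,1) <- {14}
Distinct abstract states = 3

3


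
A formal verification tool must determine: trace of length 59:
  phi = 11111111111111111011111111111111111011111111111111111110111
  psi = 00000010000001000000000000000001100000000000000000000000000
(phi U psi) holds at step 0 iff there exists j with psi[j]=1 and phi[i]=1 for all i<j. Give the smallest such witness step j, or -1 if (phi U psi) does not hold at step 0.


(phi U psi) at 0: need smallest j with psi[j]=1 and phi[i]=1 for all i in [0,j).
Scan from step 0:
  step 0: phi=1, psi=0 -> continue
  step 1: phi=1, psi=0 -> continue
  step 2: phi=1, psi=0 -> continue
  step 3: phi=1, psi=0 -> continue
  step 6: psi=1 and phi held for [0,6) -> witness found
Witness step = 6

6


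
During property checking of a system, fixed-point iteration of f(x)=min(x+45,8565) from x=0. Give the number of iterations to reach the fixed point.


Step 1: x=0, cap=8565, increment=45
Step 2: x grows by 45 each step until capped at 8565; fixed point is x=8565
Step 3: iterations = ceil(8565/45) = 191

191


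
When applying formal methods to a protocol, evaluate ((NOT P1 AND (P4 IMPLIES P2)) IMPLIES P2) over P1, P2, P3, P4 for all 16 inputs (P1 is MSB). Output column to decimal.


Formula: ((NOT P1 AND (P4 IMPLIES P2)) IMPLIES P2) over P1, P2, P3, P4 (16 rows)
Evaluate each row (bits = P1,P2,P3,P4, MSB first):
  row 0 [0000]: ((NOT 0 AND (0 IMPLIES 0)) IMPLIES 0) -> 0
  row 1 [0001]: ((NOT 0 AND (1 IMPLIES 0)) IMPLIES 0) -> 1
  row 2 [0010]: ((NOT 0 AND (0 IMPLIES 0)) IMPLIES 0) -> 0
  row 3 [0011]: ((NOT 0 AND (1 IMPLIES 0)) IMPLIES 0) -> 1
  row 4 [0100]: ((NOT 0 AND (0 IMPLIES 1)) IMPLIES 1) -> 1
  row 5 [0101]: ((NOT 0 AND (1 IMPLIES 1)) IMPLIES 1) -> 1
  row 6 [0110]: ((NOT 0 AND (0 IMPLIES 1)) IMPLIES 1) -> 1
  row 7 [0111]: ((NOT 0 AND (1 IMPLIES 1)) IMPLIES 1) -> 1
  row 8 [1000]: ((NOT 1 AND (0 IMPLIES 0)) IMPLIES 0) -> 1
  row 9 [1001]: ((NOT 1 AND (1 IMPLIES 0)) IMPLIES 0) -> 1
  row 10 [1010]: ((NOT 1 AND (0 IMPLIES 0)) IMPLIES 0) -> 1
  row 11 [1011]: ((NOT 1 AND (1 IMPLIES 0)) IMPLIES 0) -> 1
  row 12 [1100]: ((NOT 1 AND (0 IMPLIES 1)) IMPLIES 1) -> 1
  row 13 [1101]: ((NOT 1 AND (1 IMPLIES 1)) IMPLIES 1) -> 1
  row 14 [1110]: ((NOT 1 AND (0 IMPLIES 1)) IMPLIES 1) -> 1
  row 15 [1111]: ((NOT 1 AND (1 IMPLIES 1)) IMPLIES 1) -> 1
Full result column, 4 rows per line (P1,P2 fixed per line; P3,P4 runs 00..11 left to right):
  rows 0-3 [P1,P2=00]: 0101  = hex 5
  rows 4-7 [P1,P2=01]: 1111  = hex F
  rows 8-11 [P1,P2=10]: 1111  = hex F
  rows 12-15 [P1,P2=11]: 1111  = hex F
Output column (row 0 .. row 15) = 0101111111111111
Output column grouped in 4s = 0101 1111 1111 1111 = 0x5FFF
Convert to decimal digit by digit (value = value*16 + digit):
  5 -> 5
  5*16 + 15 (F) = 95
  95*16 + 15 (F) = 1535
  1535*16 + 15 (F) = 24575
Decimal = 24575

24575


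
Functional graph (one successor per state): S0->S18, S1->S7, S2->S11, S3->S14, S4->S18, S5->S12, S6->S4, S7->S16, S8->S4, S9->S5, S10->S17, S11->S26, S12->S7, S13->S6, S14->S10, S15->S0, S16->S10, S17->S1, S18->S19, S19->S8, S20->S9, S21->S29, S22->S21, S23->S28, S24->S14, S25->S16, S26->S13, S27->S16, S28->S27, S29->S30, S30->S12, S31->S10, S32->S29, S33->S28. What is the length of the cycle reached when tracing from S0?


Trace from S0 until a state repeats:
  S0 -> S18 -> S19 -> S8 -> S4 -> S18
S18 first seen at step 1, revisited at step 5.
Cycle length = 5 - 1 = 4

4


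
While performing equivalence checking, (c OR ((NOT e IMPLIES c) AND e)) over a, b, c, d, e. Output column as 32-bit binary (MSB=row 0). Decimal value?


Formula: (c OR ((NOT e IMPLIES c) AND e)) over a, b, c, d, e (32 rows)
Evaluate each row (bits = a,b,c,d,e, MSB first):
  row 0 [00000]: (0 OR ((NOT 0 IMPLIES 0) AND 0)) -> 0
  row 1 [00001]: (0 OR ((NOT 1 IMPLIES 0) AND 1)) -> 1
  row 2 [00010]: (0 OR ((NOT 0 IMPLIES 0) AND 0)) -> 0
  row 3 [00011]: (0 OR ((NOT 1 IMPLIES 0) AND 1)) -> 1
  row 4 [00100]: (1 OR ((NOT 0 IMPLIES 1) AND 0)) -> 1
  row 5 [00101]: (1 OR ((NOT 1 IMPLIES 1) AND 1)) -> 1
  row 6 [00110]: (1 OR ((NOT 0 IMPLIES 1) AND 0)) -> 1
  row 7 [00111]: (1 OR ((NOT 1 IMPLIES 1) AND 1)) -> 1
  row 8 [01000]: (0 OR ((NOT 0 IMPLIES 0) AND 0)) -> 0
  row 9 [01001]: (0 OR ((NOT 1 IMPLIES 0) AND 1)) -> 1
  row 10 [01010]: (0 OR ((NOT 0 IMPLIES 0) AND 0)) -> 0
  row 11 [01011]: (0 OR ((NOT 1 IMPLIES 0) AND 1)) -> 1
  row 12 [01100]: (1 OR ((NOT 0 IMPLIES 1) AND 0)) -> 1
  row 13 [01101]: (1 OR ((NOT 1 IMPLIES 1) AND 1)) -> 1
  row 14 [01110]: (1 OR ((NOT 0 IMPLIES 1) AND 0)) -> 1
  row 15 [01111]: (1 OR ((NOT 1 IMPLIES 1) AND 1)) -> 1
  row 16 [10000]: (0 OR ((NOT 0 IMPLIES 0) AND 0)) -> 0
  row 17 [10001]: (0 OR ((NOT 1 IMPLIES 0) AND 1)) -> 1
  row 18 [10010]: (0 OR ((NOT 0 IMPLIES 0) AND 0)) -> 0
  row 19 [10011]: (0 OR ((NOT 1 IMPLIES 0) AND 1)) -> 1
  row 20 [10100]: (1 OR ((NOT 0 IMPLIES 1) AND 0)) -> 1
  row 21 [10101]: (1 OR ((NOT 1 IMPLIES 1) AND 1)) -> 1
  row 22 [10110]: (1 OR ((NOT 0 IMPLIES 1) AND 0)) -> 1
  row 23 [10111]: (1 OR ((NOT 1 IMPLIES 1) AND 1)) -> 1
  row 24 [11000]: (0 OR ((NOT 0 IMPLIES 0) AND 0)) -> 0
  row 25 [11001]: (0 OR ((NOT 1 IMPLIES 0) AND 1)) -> 1
  row 26 [11010]: (0 OR ((NOT 0 IMPLIES 0) AND 0)) -> 0
  row 27 [11011]: (0 OR ((NOT 1 IMPLIES 0) AND 1)) -> 1
  row 28 [11100]: (1 OR ((NOT 0 IMPLIES 1) AND 0)) -> 1
  row 29 [11101]: (1 OR ((NOT 1 IMPLIES 1) AND 1)) -> 1
  row 30 [11110]: (1 OR ((NOT 0 IMPLIES 1) AND 0)) -> 1
  row 31 [11111]: (1 OR ((NOT 1 IMPLIES 1) AND 1)) -> 1
Full result column, 4 rows per line (a,b,c fixed per line; d,e runs 00..11 left to right):
  rows 0-3 [a,b,c=000]: 0101  = hex 5
  rows 4-7 [a,b,c=001]: 1111  = hex F
  rows 8-11 [a,b,c=010]: 0101  = hex 5
  rows 12-15 [a,b,c=011]: 1111  = hex F
  rows 16-19 [a,b,c=100]: 0101  = hex 5
  rows 20-23 [a,b,c=101]: 1111  = hex F
  rows 24-27 [a,b,c=110]: 0101  = hex 5
  rows 28-31 [a,b,c=111]: 1111  = hex F
Output column (row 0 .. row 31) = 01011111010111110101111101011111
Output column grouped in 4s = 0101 1111 0101 1111 0101 1111 0101 1111 = 0x5F5F5F5F
Convert to decimal digit by digit (value = value*16 + digit):
  5 -> 5
  5*16 + 15 (F) = 95
  95*16 + 5 = 1525
  1525*16 + 15 (F) = 24415
  24415*16 + 5 = 390645
  390645*16 + 15 (F) = 6250335
  6250335*16 + 5 = 100005365
  100005365*16 + 15 (F) = 1600085855
Decimal = 1600085855

1600085855


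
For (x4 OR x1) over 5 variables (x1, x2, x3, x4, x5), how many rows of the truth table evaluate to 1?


Formula: (x4 OR x1) over 5 vars (32 rows)
Evaluate each row (x1, x2, x3, x4, x5 as bits, MSB first):
  row 0 [00000]: (0 OR 0) -> 0
  row 1 [00001]: (0 OR 0) -> 0
  row 2 [00010]: (1 OR 0) -> 1
  row 3 [00011]: (1 OR 0) -> 1
  row 4 [00100]: (0 OR 0) -> 0
  row 5 [00101]: (0 OR 0) -> 0
  row 6 [00110]: (1 OR 0) -> 1
  row 7 [00111]: (1 OR 0) -> 1
  row 8 [01000]: (0 OR 0) -> 0
  row 9 [01001]: (0 OR 0) -> 0
  row 10 [01010]: (1 OR 0) -> 1
  row 11 [01011]: (1 OR 0) -> 1
  row 12 [01100]: (0 OR 0) -> 0
  row 13 [01101]: (0 OR 0) -> 0
  row 14 [01110]: (1 OR 0) -> 1
  row 15 [01111]: (1 OR 0) -> 1
  row 16 [10000]: (0 OR 1) -> 1
  row 17 [10001]: (0 OR 1) -> 1
  row 18 [10010]: (1 OR 1) -> 1
  row 19 [10011]: (1 OR 1) -> 1
  row 20 [10100]: (0 OR 1) -> 1
  row 21 [10101]: (0 OR 1) -> 1
  row 22 [10110]: (1 OR 1) -> 1
  row 23 [10111]: (1 OR 1) -> 1
  row 24 [11000]: (0 OR 1) -> 1
  row 25 [11001]: (0 OR 1) -> 1
  row 26 [11010]: (1 OR 1) -> 1
  row 27 [11011]: (1 OR 1) -> 1
  row 28 [11100]: (0 OR 1) -> 1
  row 29 [11101]: (0 OR 1) -> 1
  row 30 [11110]: (1 OR 1) -> 1
  row 31 [11111]: (1 OR 1) -> 1
Full result column, 8 rows per line (x1,x2 fixed per line; x3,x4,x5 runs 000..111 left to right):
  rows 0-7 [x1,x2=00]: 00110011  (ones: 4)
  rows 8-15 [x1,x2=01]: 00110011  (ones: 4)
  rows 16-23 [x1,x2=10]: 11111111  (ones: 8)
  rows 24-31 [x1,x2=11]: 11111111  (ones: 8)
Count of 1-rows = 4+4+8+8 = 24

24
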